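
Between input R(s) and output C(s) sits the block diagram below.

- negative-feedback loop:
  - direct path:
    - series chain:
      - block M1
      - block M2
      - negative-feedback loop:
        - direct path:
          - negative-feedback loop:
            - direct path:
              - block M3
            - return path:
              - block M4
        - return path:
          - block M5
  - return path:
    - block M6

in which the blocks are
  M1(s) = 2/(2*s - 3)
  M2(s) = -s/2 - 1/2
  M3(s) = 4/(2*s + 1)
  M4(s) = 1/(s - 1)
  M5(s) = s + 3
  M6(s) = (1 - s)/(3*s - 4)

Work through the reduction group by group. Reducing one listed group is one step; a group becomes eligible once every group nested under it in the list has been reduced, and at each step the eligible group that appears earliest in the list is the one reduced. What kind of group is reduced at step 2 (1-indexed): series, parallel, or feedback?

The answer is feedback.

Reasoning:
Step 1 - reduce the feedback loop with forward M3 and return M4
Step 2 - close the feedback loop around [M3/(1+M3*M4)], M5
Step 3 - combine M1, M2, [[M3/(1+M3*M4)]/(1+[M3/(1+M3*M4)]*M5)] in series
Step 4 - close the feedback loop around (M1*M2*[[M3/(1+M3*M4)]/(1+[M3/(1+M3*M4)]*M5)]), M6
At step 2 the group reduced is feedback.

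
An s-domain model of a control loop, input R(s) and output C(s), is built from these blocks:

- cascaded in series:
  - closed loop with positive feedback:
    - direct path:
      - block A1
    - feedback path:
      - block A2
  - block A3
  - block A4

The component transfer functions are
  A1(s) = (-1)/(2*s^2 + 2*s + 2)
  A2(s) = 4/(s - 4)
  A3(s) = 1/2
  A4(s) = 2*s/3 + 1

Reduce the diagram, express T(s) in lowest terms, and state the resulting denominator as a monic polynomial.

First reduce the diagram to T(s).

(1) apply the feedback formula to A1, A2; result (4 - s)/(2*s^3 - 6*s^2 - 6*s - 4)
(2) reduce the series chain [A1/(1-A1*A2)], A3, A4; result (-2*s^2 + 5*s + 12)/(12*s^3 - 36*s^2 - 36*s - 24)
That last expression is T(s), already simplified. Scaling its denominator by 1/12 (the reciprocal of the leading coefficient) yields the monic denominator.

Answer: s^3 - 3*s^2 - 3*s - 2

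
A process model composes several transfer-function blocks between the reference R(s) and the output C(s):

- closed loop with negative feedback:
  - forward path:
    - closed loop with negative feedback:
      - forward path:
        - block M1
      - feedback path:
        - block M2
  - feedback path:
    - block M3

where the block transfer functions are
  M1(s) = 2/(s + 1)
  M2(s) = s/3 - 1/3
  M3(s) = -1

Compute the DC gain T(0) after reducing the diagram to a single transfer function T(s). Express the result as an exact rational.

Step 1: apply the feedback formula to M1, M2 gives 6/(5*s + 1)
Step 2: close the feedback loop around [M1/(1+M1*M2)], M3 gives 6/(5*s - 5)
DC gain: substitute s = 0 into T(s) from step 2: T(0) = 6/(-5) = -6/5.

Final answer: -6/5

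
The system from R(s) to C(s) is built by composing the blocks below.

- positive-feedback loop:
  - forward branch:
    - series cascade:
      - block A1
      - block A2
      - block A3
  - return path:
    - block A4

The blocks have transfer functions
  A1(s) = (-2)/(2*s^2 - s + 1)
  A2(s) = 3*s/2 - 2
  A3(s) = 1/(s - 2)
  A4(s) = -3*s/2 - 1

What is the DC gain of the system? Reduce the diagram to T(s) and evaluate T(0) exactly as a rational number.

[1] combine A1, A2, A3 in series; result (4 - 3*s)/(2*s^3 - 5*s^2 + 3*s - 2)
[2] apply the feedback formula to (A1*A2*A3), A4; result (8 - 6*s)/(4*s^3 - 19*s^2 + 12*s + 4)
That last expression is T(s); at s = 0 only the constant terms survive, so T(0) = 8/4 = 2.

Answer: 2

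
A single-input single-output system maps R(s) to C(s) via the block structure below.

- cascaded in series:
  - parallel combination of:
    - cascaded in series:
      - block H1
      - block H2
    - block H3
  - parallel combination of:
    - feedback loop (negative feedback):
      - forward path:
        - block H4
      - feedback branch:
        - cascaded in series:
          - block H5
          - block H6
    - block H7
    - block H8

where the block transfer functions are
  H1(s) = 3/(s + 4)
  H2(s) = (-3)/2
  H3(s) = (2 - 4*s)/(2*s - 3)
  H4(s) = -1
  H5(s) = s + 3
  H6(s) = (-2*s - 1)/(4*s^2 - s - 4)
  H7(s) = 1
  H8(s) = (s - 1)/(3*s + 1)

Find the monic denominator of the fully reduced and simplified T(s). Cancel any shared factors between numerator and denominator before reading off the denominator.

Reducing step by step:

1. combine H1, H2 in series -> (-9)/(2*s + 8)
2. reduce the parallel group (H1*H2), H3 -> (-8*s^2 - 46*s + 43)/(4*s^2 + 10*s - 24)
3. combine H5, H6 in series -> (-2*s^2 - 7*s - 3)/(4*s^2 - s - 4)
4. collapse the loop (H4 forward, (H5*H6) return) -> (-4*s^2 + s + 4)/(6*s^2 + 6*s - 1)
5. sum the parallel branches [H4/(1+H4*(H5*H6))], H7, H8 -> (12*s^3 + 23*s^2 + 9*s + 4)/(18*s^3 + 24*s^2 + 3*s - 1)
6. cascade ((H1*H2)+H3), ([H4/(1+H4*(H5*H6))]+H7+H8) -> (-96*s^5 - 736*s^4 - 614*s^3 + 543*s^2 + 203*s + 172)/(72*s^5 + 276*s^4 - 180*s^3 - 550*s^2 - 82*s + 24)
Step 6 gives the fully reduced T(s), with no common factor left to cancel. The denominator's leading coefficient is 72, so divide each of its coefficients by 72 to get the monic form.

Answer: s^5 + 23*s^4/6 - 5*s^3/2 - 275*s^2/36 - 41*s/36 + 1/3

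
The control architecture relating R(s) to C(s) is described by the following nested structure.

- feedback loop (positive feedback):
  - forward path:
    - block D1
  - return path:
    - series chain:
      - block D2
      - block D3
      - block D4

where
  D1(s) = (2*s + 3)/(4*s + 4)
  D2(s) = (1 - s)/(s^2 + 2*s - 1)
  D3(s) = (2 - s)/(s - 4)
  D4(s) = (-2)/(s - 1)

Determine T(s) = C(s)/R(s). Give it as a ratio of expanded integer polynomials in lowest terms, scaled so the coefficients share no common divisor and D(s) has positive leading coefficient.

Step 1. series reduction of D2, D3, D4; result (4 - 2*s)/(s^3 - 2*s^2 - 9*s + 4)
Step 2. reduce the feedback loop with forward D1 and return (D2*D3*D4), giving the overall T(s)

Final answer: (2*s^4 - s^3 - 24*s^2 - 19*s + 12)/(4*s^4 - 4*s^3 - 40*s^2 - 22*s + 4)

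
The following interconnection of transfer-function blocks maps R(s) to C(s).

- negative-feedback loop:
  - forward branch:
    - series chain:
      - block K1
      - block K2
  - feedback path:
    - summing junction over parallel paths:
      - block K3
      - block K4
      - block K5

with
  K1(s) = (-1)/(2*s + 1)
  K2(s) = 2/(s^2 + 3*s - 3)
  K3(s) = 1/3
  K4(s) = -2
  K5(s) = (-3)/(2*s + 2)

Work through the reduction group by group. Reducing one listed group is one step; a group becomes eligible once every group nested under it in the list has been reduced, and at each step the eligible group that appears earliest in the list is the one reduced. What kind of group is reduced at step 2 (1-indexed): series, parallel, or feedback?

1. series reduction of K1, K2
2. add K3, K4, K5 (parallel)
3. feedback reduction of (K1*K2), (K3+K4+K5)
So the answer for step 2 is parallel.

Therefore the answer is parallel.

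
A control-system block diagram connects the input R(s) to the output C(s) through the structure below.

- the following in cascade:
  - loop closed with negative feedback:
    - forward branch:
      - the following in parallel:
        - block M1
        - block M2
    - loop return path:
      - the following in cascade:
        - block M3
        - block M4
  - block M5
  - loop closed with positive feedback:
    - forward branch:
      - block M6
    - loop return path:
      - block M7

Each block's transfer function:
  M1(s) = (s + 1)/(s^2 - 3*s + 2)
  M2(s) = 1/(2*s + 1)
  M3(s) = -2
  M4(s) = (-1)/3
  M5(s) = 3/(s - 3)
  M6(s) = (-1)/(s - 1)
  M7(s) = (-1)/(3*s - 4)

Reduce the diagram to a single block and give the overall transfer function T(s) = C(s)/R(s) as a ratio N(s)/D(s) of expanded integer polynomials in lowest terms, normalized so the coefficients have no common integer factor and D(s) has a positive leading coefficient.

Step 1 - add M1, M2 (parallel): (3*s^2 + 3)/(2*s^3 - 5*s^2 + s + 2)
Step 2 - reduce the series chain M3, M4: 2/3
Step 3 - apply the feedback formula to (M1+M2), (M3*M4): (3*s^2 + 3)/(2*s^3 - 3*s^2 + s + 4)
Step 4 - reduce the feedback loop with forward M6 and return M7: (4 - 3*s)/(3*s^2 - 7*s + 3)
Step 5 - multiply [(M1+M2)/(1+(M1+M2)*(M3*M4))], M5, [M6/(1-M6*M7)] (series), which is the overall transfer function T(s) = C(s)/R(s) in lowest terms

Answer: (-27*s^3 + 36*s^2 - 27*s + 36)/(6*s^6 - 41*s^5 + 99*s^4 - 94*s^3 - 13*s^2 + 87*s - 36)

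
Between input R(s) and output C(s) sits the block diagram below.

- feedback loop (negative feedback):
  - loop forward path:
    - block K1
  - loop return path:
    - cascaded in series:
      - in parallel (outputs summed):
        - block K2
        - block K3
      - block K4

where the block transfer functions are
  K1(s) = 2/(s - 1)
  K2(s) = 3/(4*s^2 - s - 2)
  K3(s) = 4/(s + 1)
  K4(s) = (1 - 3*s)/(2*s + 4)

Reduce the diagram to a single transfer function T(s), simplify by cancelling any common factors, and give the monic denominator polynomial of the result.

Answer: s^5 + 7*s^4/4 - 14*s^3 + 2*s^2 + 9*s/2 - 1/4

Working:
Step 1: add K2, K3 (parallel) -> (16*s^2 - s - 5)/(4*s^3 + 3*s^2 - 3*s - 2)
Step 2: multiply (K2+K3), K4 (series) -> (-48*s^3 + 19*s^2 + 14*s - 5)/(8*s^4 + 22*s^3 + 6*s^2 - 16*s - 8)
Step 3: reduce the feedback loop with forward K1 and return ((K2+K3)*K4) -> (8*s^4 + 22*s^3 + 6*s^2 - 16*s - 8)/(4*s^5 + 7*s^4 - 56*s^3 + 8*s^2 + 18*s - 1)
The result of step 3 is T(s) in lowest terms. Its denominator has leading coefficient 4; dividing the denominator through by 4 makes it monic.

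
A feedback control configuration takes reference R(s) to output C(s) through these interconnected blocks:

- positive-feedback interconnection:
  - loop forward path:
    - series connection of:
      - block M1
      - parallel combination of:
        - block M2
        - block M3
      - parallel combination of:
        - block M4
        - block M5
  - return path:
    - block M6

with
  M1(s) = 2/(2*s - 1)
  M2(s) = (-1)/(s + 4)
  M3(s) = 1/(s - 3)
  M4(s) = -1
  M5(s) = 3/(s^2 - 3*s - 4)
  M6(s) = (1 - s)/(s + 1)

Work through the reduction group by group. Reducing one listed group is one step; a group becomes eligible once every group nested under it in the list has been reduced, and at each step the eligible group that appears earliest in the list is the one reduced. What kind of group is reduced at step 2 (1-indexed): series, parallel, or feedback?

[1] combine M2, M3 in parallel
[2] add M4, M5 (parallel)
[3] reduce the series chain M1, (M2+M3), (M4+M5)
[4] reduce the feedback loop with forward (M1*(M2+M3)*(M4+M5)) and return M6
Step 2 collapses a parallel group.

Final answer: parallel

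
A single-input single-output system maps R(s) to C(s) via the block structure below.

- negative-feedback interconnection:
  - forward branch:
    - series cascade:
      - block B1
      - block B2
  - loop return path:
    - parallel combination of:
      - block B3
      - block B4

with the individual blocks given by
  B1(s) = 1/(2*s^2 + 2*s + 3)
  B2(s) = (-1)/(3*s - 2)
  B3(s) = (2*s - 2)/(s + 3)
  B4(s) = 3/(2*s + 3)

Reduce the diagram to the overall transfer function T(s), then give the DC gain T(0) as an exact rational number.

(1) reduce the series chain B1, B2, giving (-1)/(6*s^3 + 2*s^2 + 5*s - 6)
(2) add B3, B4 (parallel), giving (4*s^2 + 5*s + 3)/(2*s^2 + 9*s + 9)
(3) reduce the feedback loop with forward (B1*B2) and return (B3+B4), giving (-2*s^2 - 9*s - 9)/(12*s^5 + 58*s^4 + 82*s^3 + 47*s^2 - 14*s - 57)
The step-3 result is T(s). Setting s = 0: T(0) = -9/(-57) = 3/19.

Answer: 3/19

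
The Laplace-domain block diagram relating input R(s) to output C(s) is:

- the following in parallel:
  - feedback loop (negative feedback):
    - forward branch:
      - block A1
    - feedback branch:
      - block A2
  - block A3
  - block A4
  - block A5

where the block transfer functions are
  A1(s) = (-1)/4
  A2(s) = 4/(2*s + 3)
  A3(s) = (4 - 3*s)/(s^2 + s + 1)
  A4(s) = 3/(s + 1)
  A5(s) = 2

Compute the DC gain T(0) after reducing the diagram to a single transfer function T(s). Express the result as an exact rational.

Answer: 69/8

Working:
Step 1 - apply the feedback formula to A1, A2: (-2*s - 3)/(8*s + 8)
Step 2 - add [A1/(1+A1*A2)], A3, A4, A5 (parallel): (14*s^3 + 27*s^2 + 59*s + 69)/(8*s^3 + 16*s^2 + 16*s + 8)
Evaluating the step-2 result (the overall T(s)) at s = 0 gives T(0) = 69/8.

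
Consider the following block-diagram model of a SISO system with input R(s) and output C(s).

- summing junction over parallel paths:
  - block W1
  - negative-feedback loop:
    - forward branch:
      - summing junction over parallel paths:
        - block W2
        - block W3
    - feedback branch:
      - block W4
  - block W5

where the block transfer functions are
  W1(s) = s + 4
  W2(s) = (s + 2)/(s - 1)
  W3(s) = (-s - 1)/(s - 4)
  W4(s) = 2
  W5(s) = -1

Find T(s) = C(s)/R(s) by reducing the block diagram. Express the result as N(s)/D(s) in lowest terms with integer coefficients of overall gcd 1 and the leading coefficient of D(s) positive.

Step 1: sum the parallel branches W2, W3: (-2*s - 7)/(s^2 - 5*s + 4)
Step 2: close the feedback loop around (W2+W3), W4: (-2*s - 7)/(s^2 - 9*s - 10)
Step 3: reduce the parallel group W1, [(W2+W3)/(1+(W2+W3)*W4)], W5; the result is T(s) itself (integer coefficients, no common factor, positive leading denominator coefficient)

Answer: (s^3 - 6*s^2 - 39*s - 37)/(s^2 - 9*s - 10)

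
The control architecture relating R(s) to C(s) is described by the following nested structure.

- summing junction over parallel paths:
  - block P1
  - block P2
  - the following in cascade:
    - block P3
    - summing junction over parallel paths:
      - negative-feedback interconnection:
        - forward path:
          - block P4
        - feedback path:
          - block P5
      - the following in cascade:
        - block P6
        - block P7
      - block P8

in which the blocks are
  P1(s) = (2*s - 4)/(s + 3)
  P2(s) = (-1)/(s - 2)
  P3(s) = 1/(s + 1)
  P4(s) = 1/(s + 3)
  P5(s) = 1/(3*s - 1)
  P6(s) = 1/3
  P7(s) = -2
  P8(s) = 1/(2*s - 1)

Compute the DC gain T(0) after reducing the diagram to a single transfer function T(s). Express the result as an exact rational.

Reducing step by step:

1. collapse the loop (P4 forward, P5 return) = (3*s - 1)/(3*s^2 + 8*s - 2)
2. combine P6, P7 in series = (-2)/3
3. add [P4/(1+P4*P5)], (P6*P7), P8 (parallel) = (-12*s^3 + s^2 + 33*s - 7)/(18*s^3 + 39*s^2 - 36*s + 6)
4. reduce the series chain P3, ([P4/(1+P4*P5)]+(P6*P7)+P8) = (-12*s^3 + s^2 + 33*s - 7)/(18*s^4 + 57*s^3 + 3*s^2 - 30*s + 6)
5. parallel reduction of P1, P2, (P3*([P4/(1+P4*P5)]+(P6*P7)+P8)) = (36*s^6 - 60*s^5 - 428*s^4 + 304*s^3 + 317*s^2 - 409*s + 72)/(18*s^6 + 75*s^5 - 48*s^4 - 369*s^3 - 42*s^2 + 186*s - 36)
Step 5 gives the overall T(s). Then T(0) = 72/(-36) = -2.

Answer: -2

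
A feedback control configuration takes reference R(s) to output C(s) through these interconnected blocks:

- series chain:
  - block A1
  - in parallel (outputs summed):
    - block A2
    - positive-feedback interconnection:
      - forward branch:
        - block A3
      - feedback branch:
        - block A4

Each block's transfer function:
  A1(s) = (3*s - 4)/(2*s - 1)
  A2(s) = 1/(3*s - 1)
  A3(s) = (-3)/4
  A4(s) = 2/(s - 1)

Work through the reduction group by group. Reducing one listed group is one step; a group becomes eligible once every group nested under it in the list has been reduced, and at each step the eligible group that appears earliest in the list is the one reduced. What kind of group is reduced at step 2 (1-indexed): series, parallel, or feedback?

[1] apply the feedback formula to A3, A4
[2] reduce the parallel group A2, [A3/(1-A3*A4)]
[3] multiply A1, (A2+[A3/(1-A3*A4)]) (series)
The group at step 2 is a parallel group.

Answer: parallel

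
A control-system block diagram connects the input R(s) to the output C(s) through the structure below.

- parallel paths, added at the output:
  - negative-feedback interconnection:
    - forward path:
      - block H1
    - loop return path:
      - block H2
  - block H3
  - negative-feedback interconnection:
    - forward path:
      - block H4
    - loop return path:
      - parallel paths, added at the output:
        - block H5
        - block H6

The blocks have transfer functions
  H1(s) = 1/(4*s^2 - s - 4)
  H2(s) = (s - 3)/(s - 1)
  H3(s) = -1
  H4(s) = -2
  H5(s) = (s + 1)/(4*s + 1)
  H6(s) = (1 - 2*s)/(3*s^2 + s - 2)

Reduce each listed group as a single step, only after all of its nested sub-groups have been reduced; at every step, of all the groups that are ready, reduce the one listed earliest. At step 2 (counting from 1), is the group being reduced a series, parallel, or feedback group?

Step 1. close the feedback loop around H1, H2
Step 2. reduce the parallel group H5, H6
Step 3. reduce the feedback loop with forward H4 and return (H5+H6)
Step 4. combine [H1/(1+H1*H2)], H3, [H4/(1+H4*(H5+H6))] in parallel
Step 2: parallel.

Final answer: parallel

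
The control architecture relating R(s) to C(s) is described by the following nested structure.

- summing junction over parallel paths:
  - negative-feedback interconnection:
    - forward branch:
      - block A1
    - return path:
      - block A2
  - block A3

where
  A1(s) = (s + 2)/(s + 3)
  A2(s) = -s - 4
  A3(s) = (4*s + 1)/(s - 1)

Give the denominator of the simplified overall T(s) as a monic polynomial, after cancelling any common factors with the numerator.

Step 1: collapse the loop (A1 forward, A2 return) gives (-s - 2)/(s^2 + 5*s + 5)
Step 2: add [A1/(1+A1*A2)], A3 (parallel) gives (4*s^3 + 20*s^2 + 24*s + 7)/(s^3 + 4*s^2 - 5)
T(s) is the step-2 result (common factors already cancelled). Leading coefficient of the denominator: 1, so no rescaling is needed.

Therefore the answer is s^3 + 4*s^2 - 5.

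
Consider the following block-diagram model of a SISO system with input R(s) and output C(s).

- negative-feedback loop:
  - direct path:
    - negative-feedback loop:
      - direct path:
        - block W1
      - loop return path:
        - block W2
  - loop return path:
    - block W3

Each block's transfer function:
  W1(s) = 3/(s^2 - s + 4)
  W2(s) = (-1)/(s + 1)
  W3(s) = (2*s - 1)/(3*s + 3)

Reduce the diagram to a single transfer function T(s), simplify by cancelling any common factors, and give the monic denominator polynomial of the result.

Answer: s^3 + 5*s

Working:
[1] close the feedback loop around W1, W2 gives (3*s + 3)/(s^3 + 3*s + 1)
[2] apply the feedback formula to [W1/(1+W1*W2)], W3 gives (3*s + 3)/(s^3 + 5*s)
Step 2 gives the fully reduced T(s), with no common factor left to cancel. The denominator is already monic (leading coefficient 1).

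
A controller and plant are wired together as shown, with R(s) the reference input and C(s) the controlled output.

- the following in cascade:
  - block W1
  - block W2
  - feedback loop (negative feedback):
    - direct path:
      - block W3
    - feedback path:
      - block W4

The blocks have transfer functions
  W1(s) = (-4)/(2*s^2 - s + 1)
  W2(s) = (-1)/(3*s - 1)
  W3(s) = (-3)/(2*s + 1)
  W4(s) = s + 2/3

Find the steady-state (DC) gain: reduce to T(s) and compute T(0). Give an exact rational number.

Step 1 - collapse the loop (W3 forward, W4 return) = 3/(s + 1)
Step 2 - reduce the series chain W1, W2, [W3/(1+W3*W4)] = 12/(6*s^4 + s^3 - s^2 + 3*s - 1)
Evaluating the step-2 result (the overall T(s)) at s = 0 gives T(0) = 12/(-1) = -12.

Therefore the answer is -12.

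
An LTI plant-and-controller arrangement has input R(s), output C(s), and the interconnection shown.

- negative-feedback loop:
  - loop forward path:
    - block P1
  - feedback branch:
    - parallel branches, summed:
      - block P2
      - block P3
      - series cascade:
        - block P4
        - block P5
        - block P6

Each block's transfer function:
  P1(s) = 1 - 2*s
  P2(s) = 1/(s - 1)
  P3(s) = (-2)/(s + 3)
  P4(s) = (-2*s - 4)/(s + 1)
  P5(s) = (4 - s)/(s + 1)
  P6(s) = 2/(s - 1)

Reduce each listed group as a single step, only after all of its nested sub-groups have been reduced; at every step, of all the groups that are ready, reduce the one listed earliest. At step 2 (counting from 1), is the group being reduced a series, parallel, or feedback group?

[1] combine P4, P5, P6 in series
[2] add P2, P3, (P4*P5*P6) (parallel)
[3] reduce the feedback loop with forward P1 and return (P2+P3+(P4*P5*P6))
At step 2 the group reduced is parallel.

Hence the answer: parallel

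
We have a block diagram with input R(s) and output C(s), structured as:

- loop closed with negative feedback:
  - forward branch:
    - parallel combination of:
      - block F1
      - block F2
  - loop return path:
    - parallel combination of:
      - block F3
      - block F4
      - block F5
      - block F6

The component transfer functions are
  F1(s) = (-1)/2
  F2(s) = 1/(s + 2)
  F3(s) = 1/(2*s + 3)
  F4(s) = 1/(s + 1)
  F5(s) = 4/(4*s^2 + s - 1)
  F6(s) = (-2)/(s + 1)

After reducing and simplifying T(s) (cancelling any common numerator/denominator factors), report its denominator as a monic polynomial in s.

Step 1: reduce the parallel group F1, F2 gives (-s)/(2*s + 4)
Step 2: parallel reduction of F3, F4, F5, F6 gives (-4*s^3 - s^2 + 19*s + 14)/(8*s^4 + 22*s^3 + 15*s^2 - 2*s - 3)
Step 3: reduce the feedback loop with forward (F1+F2) and return (F3+F4+F5+F6) gives (-8*s^5 - 22*s^4 - 15*s^3 + 2*s^2 + 3*s)/(16*s^5 + 80*s^4 + 119*s^3 + 37*s^2 - 28*s - 12)
The result of step 3 is T(s) in lowest terms. Its denominator has leading coefficient 16; dividing the denominator through by 16 makes it monic.

Therefore the answer is s^5 + 5*s^4 + 119*s^3/16 + 37*s^2/16 - 7*s/4 - 3/4.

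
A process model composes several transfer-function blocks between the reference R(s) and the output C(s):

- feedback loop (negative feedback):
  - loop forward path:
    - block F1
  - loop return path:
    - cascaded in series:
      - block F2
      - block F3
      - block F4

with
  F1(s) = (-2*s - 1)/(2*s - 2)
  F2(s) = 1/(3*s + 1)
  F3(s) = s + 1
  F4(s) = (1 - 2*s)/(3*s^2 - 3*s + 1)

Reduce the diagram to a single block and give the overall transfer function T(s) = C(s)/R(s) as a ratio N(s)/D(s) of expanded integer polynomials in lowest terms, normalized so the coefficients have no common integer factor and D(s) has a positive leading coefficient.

Step 1 - multiply F2, F3, F4 (series); result (-2*s^2 - s + 1)/(9*s^3 - 6*s^2 + 1)
Step 2 - collapse the loop (F1 forward, (F2*F3*F4) return): this yields T(s), and no further normalization is needed

Final answer: (-18*s^4 + 3*s^3 + 6*s^2 - 2*s - 1)/(18*s^4 - 26*s^3 + 16*s^2 + s - 3)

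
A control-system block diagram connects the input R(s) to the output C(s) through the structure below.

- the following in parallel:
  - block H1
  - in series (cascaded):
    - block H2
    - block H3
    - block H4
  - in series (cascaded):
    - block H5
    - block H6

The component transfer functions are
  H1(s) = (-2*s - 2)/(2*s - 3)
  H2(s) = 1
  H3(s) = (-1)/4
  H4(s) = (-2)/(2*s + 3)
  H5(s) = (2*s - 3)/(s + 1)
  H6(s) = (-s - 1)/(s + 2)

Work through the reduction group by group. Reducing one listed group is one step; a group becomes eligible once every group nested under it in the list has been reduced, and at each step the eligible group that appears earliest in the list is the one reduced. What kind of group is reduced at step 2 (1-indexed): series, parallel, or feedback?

1. combine H2, H3, H4 in series
2. reduce the series chain H5, H6
3. add H1, (H2*H3*H4), (H5*H6) (parallel)
The group at step 2 is a series group.

Answer: series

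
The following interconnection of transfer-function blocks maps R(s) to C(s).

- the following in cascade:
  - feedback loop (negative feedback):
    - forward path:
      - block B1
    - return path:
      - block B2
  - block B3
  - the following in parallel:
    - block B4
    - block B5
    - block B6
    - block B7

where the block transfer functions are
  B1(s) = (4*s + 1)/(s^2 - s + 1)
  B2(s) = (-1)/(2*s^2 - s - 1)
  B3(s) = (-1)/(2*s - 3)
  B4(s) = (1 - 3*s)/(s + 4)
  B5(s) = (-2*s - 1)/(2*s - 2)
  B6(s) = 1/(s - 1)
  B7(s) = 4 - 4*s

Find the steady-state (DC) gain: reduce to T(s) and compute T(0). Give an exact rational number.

Step 1: collapse the loop (B1 forward, B2 return) gives (8*s^3 - 2*s^2 - 5*s - 1)/(2*s^4 - 3*s^3 + 2*s^2 - 4*s - 2)
Step 2: reduce the parallel group B4, B5, B6, B7 gives (-8*s^3 - 24*s^2 + 57*s - 30)/(2*s^2 + 6*s - 8)
Step 3: series reduction of [B1/(1+B1*B2)], B3, (B4+B5+B6+B7) gives (64*s^5 + 240*s^4 - 304*s^3 - 78*s^2 + 123*s + 30)/(8*s^6 + 8*s^5 - 70*s^4 + 76*s^3 - 96*s^2 + 76*s + 48)
Step 3 gives the overall T(s). Then T(0) = 30/48 = 5/8.

Answer: 5/8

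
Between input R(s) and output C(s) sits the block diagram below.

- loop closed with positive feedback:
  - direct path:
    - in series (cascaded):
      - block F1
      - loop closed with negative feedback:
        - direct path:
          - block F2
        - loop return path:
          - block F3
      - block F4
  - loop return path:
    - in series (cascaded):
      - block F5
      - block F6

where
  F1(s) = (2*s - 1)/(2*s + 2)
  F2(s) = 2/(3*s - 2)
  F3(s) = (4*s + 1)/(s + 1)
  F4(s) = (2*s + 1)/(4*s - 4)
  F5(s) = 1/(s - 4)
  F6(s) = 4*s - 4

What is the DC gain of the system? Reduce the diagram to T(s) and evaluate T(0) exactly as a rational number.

[1] reduce the feedback loop with forward F2 and return F3 -> (2*s + 2)/(3*s^2 + 9*s)
[2] series reduction of F1, [F2/(1+F2*F3)], F4 -> (4*s^2 - 1)/(12*s^3 + 24*s^2 - 36*s)
[3] cascade F5, F6 -> (4*s - 4)/(s - 4)
[4] reduce the feedback loop with forward (F1*[F2/(1+F2*F3)]*F4) and return (F5*F6) -> (4*s^3 - 16*s^2 - s + 4)/(12*s^4 - 40*s^3 - 116*s^2 + 148*s - 4)
DC gain: substitute s = 0 into T(s) from step 4: T(0) = 4/(-4) = -1.

Hence the answer: -1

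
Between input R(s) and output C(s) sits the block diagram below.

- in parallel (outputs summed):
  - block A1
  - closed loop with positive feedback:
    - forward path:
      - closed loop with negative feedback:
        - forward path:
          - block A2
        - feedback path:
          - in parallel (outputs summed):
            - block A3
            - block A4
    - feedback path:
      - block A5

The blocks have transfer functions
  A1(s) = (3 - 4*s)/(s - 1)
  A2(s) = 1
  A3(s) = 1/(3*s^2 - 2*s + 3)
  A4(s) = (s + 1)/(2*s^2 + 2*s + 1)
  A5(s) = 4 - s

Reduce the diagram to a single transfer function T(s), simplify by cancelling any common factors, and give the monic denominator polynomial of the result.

Step 1 - add A3, A4 (parallel), giving (3*s^3 + 3*s^2 + 3*s + 4)/(6*s^4 + 2*s^3 + 5*s^2 + 4*s + 3)
Step 2 - reduce the feedback loop with forward A2 and return (A3+A4), giving (6*s^4 + 2*s^3 + 5*s^2 + 4*s + 3)/(6*s^4 + 5*s^3 + 8*s^2 + 7*s + 7)
Step 3 - collapse the loop ([A2/(1+A2*(A3+A4))] forward, A5 return), giving (6*s^4 + 2*s^3 + 5*s^2 + 4*s + 3)/(6*s^5 - 16*s^4 + 2*s^3 - 8*s^2 - 6*s - 5)
Step 4 - parallel reduction of A1, [[A2/(1+A2*(A3+A4))]/(1-[A2/(1+A2*(A3+A4))]*A5)], giving (-24*s^6 + 88*s^5 - 60*s^4 + 41*s^3 - s^2 + s - 18)/(6*s^6 - 22*s^5 + 18*s^4 - 10*s^3 + 2*s^2 + s + 5)
That last expression is T(s), already simplified. Scaling its denominator by 1/6 (the reciprocal of the leading coefficient) yields the monic denominator.

Final answer: s^6 - 11*s^5/3 + 3*s^4 - 5*s^3/3 + s^2/3 + s/6 + 5/6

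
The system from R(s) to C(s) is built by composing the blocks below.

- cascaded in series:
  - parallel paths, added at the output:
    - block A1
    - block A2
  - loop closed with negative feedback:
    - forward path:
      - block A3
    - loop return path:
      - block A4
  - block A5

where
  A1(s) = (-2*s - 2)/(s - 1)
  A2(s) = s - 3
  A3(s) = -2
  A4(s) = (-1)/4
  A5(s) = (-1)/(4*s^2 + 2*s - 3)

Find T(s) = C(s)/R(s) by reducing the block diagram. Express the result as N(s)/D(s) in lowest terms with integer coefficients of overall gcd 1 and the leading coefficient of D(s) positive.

Step 1: combine A1, A2 in parallel; result (s^2 - 6*s + 1)/(s - 1)
Step 2: apply the feedback formula to A3, A4; result (-4)/3
Step 3: multiply (A1+A2), [A3/(1+A3*A4)], A5 (series), which is the overall transfer function T(s) = C(s)/R(s) in lowest terms

Answer: (4*s^2 - 24*s + 4)/(12*s^3 - 6*s^2 - 15*s + 9)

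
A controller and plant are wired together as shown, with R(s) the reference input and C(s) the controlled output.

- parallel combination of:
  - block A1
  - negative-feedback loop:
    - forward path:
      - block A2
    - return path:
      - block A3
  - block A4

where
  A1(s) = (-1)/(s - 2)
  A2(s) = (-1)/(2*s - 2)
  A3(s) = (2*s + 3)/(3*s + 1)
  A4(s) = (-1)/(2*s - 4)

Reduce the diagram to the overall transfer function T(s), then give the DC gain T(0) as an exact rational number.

Step 1: feedback reduction of A2, A3, giving (-3*s - 1)/(6*s^2 - 6*s - 5)
Step 2: add A1, [A2/(1+A2*A3)], A4 (parallel), giving (-24*s^2 + 28*s + 19)/(12*s^3 - 36*s^2 + 14*s + 20)
Step 2 gives the overall T(s). Then T(0) = 19/20.

Final answer: 19/20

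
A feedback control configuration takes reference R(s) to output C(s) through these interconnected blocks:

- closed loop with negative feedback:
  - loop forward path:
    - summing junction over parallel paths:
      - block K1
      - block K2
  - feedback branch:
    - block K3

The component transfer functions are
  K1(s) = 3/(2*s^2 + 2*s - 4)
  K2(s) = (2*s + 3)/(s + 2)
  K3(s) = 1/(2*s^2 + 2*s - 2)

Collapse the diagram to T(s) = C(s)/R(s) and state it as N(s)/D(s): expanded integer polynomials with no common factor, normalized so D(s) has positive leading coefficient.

The answer is (8*s^4 + 12*s^3 - 10*s^2 - 10*s + 6)/(4*s^4 + 8*s^3 - 4*s^2 - 10*s + 5).

Reasoning:
Step 1. parallel reduction of K1, K2 gives (4*s^2 + 2*s - 3)/(2*s^2 + 2*s - 4)
Step 2. apply the feedback formula to (K1+K2), K3 - this is the overall T(s), already in the required normalized form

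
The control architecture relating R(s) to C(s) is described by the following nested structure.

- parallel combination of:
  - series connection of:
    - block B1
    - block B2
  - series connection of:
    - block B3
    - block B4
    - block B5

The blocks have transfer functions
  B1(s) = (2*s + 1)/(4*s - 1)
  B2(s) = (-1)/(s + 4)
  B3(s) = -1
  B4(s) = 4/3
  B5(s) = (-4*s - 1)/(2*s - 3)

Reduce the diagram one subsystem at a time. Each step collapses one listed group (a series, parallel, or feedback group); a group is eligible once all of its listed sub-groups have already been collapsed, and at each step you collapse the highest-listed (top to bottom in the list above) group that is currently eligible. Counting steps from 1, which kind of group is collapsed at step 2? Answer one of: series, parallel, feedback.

[1] combine B1, B2 in series
[2] reduce the series chain B3, B4, B5
[3] parallel reduction of (B1*B2), (B3*B4*B5)
So the answer for step 2 is series.

Therefore the answer is series.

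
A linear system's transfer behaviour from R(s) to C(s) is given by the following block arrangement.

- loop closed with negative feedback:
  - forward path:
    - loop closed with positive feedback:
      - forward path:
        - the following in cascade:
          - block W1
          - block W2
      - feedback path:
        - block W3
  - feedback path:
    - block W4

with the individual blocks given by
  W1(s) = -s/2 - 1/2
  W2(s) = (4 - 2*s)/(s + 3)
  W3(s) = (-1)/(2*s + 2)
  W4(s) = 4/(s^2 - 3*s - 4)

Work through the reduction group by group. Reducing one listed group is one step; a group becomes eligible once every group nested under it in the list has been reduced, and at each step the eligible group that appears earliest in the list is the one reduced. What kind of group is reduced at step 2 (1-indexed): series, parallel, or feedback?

Step 1: combine W1, W2 in series
Step 2: collapse the loop ((W1*W2) forward, W3 return)
Step 3: collapse the loop ([(W1*W2)/(1-(W1*W2)*W3)] forward, W4 return)
Step 2: feedback.

Hence the answer: feedback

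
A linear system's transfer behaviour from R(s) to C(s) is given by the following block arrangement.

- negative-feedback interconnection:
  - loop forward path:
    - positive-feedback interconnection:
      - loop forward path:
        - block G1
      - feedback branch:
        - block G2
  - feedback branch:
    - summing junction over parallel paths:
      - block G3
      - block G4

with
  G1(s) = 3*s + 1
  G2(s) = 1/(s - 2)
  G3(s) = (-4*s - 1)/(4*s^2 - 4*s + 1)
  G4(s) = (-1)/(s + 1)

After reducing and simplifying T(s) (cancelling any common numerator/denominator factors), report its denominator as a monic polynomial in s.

Reducing step by step:

[1] reduce the feedback loop with forward G1 and return G2 = (-3*s^2 + 5*s + 2)/(2*s + 3)
[2] sum the parallel branches G3, G4 = (-8*s^2 - s - 2)/(4*s^3 - 3*s + 1)
[3] collapse the loop ([G1/(1-G1*G2)] forward, (G3+G4) return) = (-12*s^5 + 20*s^4 + 17*s^3 - 18*s^2 - s + 2)/(32*s^4 - 25*s^3 - 21*s^2 - 19*s - 1)
The result of step 3 is T(s) in lowest terms. Its denominator has leading coefficient 32; dividing the denominator through by 32 makes it monic.

Answer: s^4 - 25*s^3/32 - 21*s^2/32 - 19*s/32 - 1/32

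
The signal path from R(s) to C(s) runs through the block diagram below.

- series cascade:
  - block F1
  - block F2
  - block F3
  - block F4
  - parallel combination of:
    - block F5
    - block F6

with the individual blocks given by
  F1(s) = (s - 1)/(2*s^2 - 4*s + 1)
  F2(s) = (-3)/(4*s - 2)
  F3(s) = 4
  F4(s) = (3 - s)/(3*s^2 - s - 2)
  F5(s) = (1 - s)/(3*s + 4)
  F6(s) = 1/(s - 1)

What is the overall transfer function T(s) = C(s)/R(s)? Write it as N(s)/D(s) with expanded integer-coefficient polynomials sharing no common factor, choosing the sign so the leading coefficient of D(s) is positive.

[1] parallel reduction of F5, F6 gives (-s^2 + 5*s + 3)/(3*s^2 + s - 4)
[2] reduce the series chain F1, F2, F3, F4, (F5+F6): this yields T(s), and no further normalization is needed

Final answer: (-6*s^3 + 48*s^2 - 72*s - 54)/(36*s^6 - 54*s^5 - 76*s^4 + 113*s^3 + 11*s^2 - 38*s + 8)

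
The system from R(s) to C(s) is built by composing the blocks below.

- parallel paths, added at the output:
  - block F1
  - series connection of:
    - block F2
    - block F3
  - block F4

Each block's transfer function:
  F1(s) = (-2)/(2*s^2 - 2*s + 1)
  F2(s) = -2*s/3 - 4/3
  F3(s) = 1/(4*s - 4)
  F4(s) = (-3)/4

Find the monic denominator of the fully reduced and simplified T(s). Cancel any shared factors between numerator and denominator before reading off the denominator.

Step 1 - reduce the series chain F2, F3; result (-s - 2)/(6*s - 6)
Step 2 - sum the parallel branches F1, (F2*F3), F4; result (-22*s^3 + 32*s^2 - 45*s + 29)/(24*s^3 - 48*s^2 + 36*s - 12)
T(s) is the step-2 result (common factors already cancelled). Leading coefficient of the denominator: 24. Divide through by 24 for the monic polynomial.

Answer: s^3 - 2*s^2 + 3*s/2 - 1/2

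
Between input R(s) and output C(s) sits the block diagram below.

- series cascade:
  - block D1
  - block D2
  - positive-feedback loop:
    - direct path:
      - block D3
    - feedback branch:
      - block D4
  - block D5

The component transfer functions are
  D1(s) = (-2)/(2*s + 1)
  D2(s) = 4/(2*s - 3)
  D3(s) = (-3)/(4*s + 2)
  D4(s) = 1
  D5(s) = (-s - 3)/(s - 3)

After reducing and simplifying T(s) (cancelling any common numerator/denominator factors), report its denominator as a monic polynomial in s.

1. apply the feedback formula to D3, D4, giving (-3)/(4*s + 5)
2. reduce the series chain D1, D2, [D3/(1-D3*D4)], D5, giving (-24*s - 72)/(16*s^4 - 44*s^3 - 44*s^2 + 81*s + 45)
The result of step 2 is T(s) in lowest terms. Its denominator has leading coefficient 16; dividing the denominator through by 16 makes it monic.

Hence the answer: s^4 - 11*s^3/4 - 11*s^2/4 + 81*s/16 + 45/16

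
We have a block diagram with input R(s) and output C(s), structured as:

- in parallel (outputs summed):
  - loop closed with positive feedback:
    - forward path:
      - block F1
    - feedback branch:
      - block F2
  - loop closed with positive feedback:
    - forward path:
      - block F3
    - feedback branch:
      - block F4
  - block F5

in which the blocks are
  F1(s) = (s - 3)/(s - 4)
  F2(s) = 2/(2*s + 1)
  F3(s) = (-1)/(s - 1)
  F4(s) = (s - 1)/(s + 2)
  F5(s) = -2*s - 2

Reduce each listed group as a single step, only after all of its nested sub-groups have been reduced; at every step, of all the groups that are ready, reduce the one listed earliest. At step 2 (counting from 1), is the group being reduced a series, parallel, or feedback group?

1. close the feedback loop around F1, F2
2. apply the feedback formula to F3, F4
3. sum the parallel branches [F1/(1-F1*F2)], [F3/(1-F3*F4)], F5
Step 2 collapses a feedback group.

Final answer: feedback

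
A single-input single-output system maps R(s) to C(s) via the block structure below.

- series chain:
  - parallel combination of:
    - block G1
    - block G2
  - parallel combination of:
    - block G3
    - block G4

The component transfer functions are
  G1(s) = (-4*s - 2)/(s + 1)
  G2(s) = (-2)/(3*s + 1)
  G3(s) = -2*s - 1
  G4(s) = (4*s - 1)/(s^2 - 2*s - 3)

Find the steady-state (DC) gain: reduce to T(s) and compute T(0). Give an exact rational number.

Answer: 8/3

Working:
[1] parallel reduction of G1, G2 gives (-12*s^2 - 12*s - 4)/(3*s^2 + 4*s + 1)
[2] combine G3, G4 in parallel gives (-2*s^3 + 3*s^2 + 12*s + 2)/(s^2 - 2*s - 3)
[3] multiply (G1+G2), (G3+G4) (series) gives (24*s^5 - 12*s^4 - 172*s^3 - 180*s^2 - 72*s - 8)/(3*s^4 - 2*s^3 - 16*s^2 - 14*s - 3)
DC gain: substitute s = 0 into T(s) from step 3: T(0) = -8/(-3) = 8/3.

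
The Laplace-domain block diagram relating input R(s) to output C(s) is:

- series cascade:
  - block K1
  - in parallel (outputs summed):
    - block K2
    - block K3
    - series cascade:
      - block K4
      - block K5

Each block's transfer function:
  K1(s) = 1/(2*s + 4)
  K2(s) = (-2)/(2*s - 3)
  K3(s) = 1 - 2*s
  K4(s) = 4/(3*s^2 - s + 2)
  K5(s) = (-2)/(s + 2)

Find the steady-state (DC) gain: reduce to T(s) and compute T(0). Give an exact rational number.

(1) multiply K4, K5 (series): (-8)/(3*s^3 + 5*s^2 + 4)
(2) add K2, K3, (K4*K5) (parallel): (-12*s^5 + 4*s^4 + 25*s^3 - 41*s^2 + 16*s + 4)/(6*s^4 + s^3 - 15*s^2 + 8*s - 12)
(3) reduce the series chain K1, (K2+K3+(K4*K5)): (-12*s^5 + 4*s^4 + 25*s^3 - 41*s^2 + 16*s + 4)/(12*s^5 + 26*s^4 - 26*s^3 - 44*s^2 + 8*s - 48)
Step 3 gives the overall T(s). Then T(0) = 4/(-48) = -1/12.

Final answer: -1/12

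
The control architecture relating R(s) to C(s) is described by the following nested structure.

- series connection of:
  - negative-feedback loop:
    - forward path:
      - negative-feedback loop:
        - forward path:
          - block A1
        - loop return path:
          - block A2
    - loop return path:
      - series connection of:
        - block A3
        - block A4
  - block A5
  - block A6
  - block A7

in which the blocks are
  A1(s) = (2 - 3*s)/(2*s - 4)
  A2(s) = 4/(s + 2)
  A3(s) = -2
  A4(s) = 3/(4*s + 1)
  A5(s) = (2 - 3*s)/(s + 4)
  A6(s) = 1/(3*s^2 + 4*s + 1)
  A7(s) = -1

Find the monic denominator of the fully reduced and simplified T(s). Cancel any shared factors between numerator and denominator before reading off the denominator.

Step 1 - close the feedback loop around A1, A2 gives (-3*s^2 - 4*s + 4)/(2*s^2 - 12*s)
Step 2 - cascade A3, A4 gives (-6)/(4*s + 1)
Step 3 - collapse the loop ([A1/(1+A1*A2)] forward, (A3*A4) return) gives (-12*s^3 - 19*s^2 + 12*s + 4)/(8*s^3 - 28*s^2 + 12*s - 24)
Step 4 - cascade [[A1/(1+A1*A2)]/(1+[A1/(1+A1*A2)]*(A3*A4))], A5, A6, A7 gives (-36*s^4 - 33*s^3 + 74*s^2 - 12*s - 8)/(24*s^6 + 44*s^5 - 276*s^4 - 324*s^3 - 292*s^2 - 360*s - 96)
The result of step 4 is T(s) in lowest terms. Its denominator has leading coefficient 24; dividing the denominator through by 24 makes it monic.

Hence the answer: s^6 + 11*s^5/6 - 23*s^4/2 - 27*s^3/2 - 73*s^2/6 - 15*s - 4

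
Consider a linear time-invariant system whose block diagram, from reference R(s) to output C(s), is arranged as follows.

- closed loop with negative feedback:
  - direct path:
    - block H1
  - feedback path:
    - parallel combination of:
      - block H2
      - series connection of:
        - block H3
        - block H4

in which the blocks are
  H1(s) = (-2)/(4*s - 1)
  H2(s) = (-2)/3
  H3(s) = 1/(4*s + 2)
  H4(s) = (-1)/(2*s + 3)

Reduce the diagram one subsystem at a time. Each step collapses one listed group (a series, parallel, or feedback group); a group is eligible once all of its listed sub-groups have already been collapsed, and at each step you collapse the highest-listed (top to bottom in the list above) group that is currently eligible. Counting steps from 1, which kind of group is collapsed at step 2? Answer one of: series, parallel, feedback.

Reducing step by step:

Step 1 - combine H3, H4 in series
Step 2 - add H2, (H3*H4) (parallel)
Step 3 - close the feedback loop around H1, (H2+(H3*H4))
Step 2 collapses a parallel group.

Answer: parallel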